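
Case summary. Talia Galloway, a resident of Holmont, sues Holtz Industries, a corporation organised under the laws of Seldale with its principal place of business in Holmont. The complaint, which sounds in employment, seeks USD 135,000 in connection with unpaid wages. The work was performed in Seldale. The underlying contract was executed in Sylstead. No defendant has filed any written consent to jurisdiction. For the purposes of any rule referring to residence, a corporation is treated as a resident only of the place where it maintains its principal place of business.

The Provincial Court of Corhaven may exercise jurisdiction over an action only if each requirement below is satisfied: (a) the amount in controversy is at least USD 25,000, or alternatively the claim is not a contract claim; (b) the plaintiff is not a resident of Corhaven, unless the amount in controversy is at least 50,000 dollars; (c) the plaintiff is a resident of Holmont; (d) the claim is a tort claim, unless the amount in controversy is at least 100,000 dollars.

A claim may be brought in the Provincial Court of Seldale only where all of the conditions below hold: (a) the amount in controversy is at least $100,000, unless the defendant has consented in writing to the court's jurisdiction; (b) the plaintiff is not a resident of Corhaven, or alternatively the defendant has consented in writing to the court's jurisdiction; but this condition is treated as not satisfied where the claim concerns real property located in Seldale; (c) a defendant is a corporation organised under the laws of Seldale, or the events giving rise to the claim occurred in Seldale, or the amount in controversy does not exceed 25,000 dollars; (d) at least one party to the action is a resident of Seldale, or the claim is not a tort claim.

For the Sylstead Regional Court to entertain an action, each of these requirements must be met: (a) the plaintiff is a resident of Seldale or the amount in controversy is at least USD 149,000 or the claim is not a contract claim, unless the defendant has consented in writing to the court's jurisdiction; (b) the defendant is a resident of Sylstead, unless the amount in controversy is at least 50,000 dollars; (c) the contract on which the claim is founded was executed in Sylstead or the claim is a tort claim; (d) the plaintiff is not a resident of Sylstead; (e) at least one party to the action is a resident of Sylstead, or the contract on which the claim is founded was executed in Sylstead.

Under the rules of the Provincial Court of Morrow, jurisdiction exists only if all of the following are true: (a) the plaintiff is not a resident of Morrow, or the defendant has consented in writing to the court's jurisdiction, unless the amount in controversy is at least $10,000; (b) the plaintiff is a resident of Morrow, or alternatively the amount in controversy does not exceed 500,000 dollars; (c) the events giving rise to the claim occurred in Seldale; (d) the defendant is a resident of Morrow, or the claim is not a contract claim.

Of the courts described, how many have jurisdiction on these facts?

The Provincial Court of Corhaven:
  (a) The amount in controversy is $135,000, which meets the $25,000 floor — that alternative is enough. Met.
  (b) The plaintiff resides in Holmont, which is not Corhaven. Satisfied.
  (c) The plaintiff resides in Holmont. Condition met.
  (d) The claim is an employment claim, not a tort claim. The proviso rescues it, though: the amount in controversy is $135,000, which meets the $100,000 floor. Met.
  → The court has jurisdiction.
The Provincial Court of Seldale:
  (a) The amount in controversy is $135,000, which meets the 100,000 dollars floor. Met.
  (b) The plaintiff resides in Holmont, which is not Corhaven, which satisfies one of the alternatives. The carve-out does not apply: the claim does not concern real property. Condition met.
  (c) Holtz Industries is organised under the laws of Seldale — that alternative is enough. Met.
  (d) The claim is an employment claim, not a tort claim, so this disjunct is met. Met.
  → The court has jurisdiction.
The Sylstead Regional Court:
  (a) The claim is an employment claim, not a contract claim, which satisfies one of the alternatives. Satisfied.
  (b) The defendant resides in Holmont, not Sylstead. However, the amount in controversy is $135,000, which meets the $50,000 floor, so the 'unless' proviso supplies this condition. Condition met.
  (c) The contract was executed in Sylstead — that alternative is enough. Condition met.
  (d) The plaintiff resides in Holmont, which is not Sylstead. Condition met.
  (e) The contract was executed in Sylstead, so one alternative holds. Met.
  → Jurisdiction lies.
The Provincial Court of Morrow:
  (a) The plaintiff resides in Holmont, which is not Morrow, which satisfies one of the alternatives. Satisfied.
  (b) The amount in controversy is $135,000, within the $500,000 ceiling — that alternative is enough. Met.
  (c) The operative events occurred in Seldale. Met.
  (d) The claim is an employment claim, not a contract claim, so this disjunct is met. Met.
  → Every requirement is satisfied — jurisdiction.
Courts with jurisdiction: the Provincial Court of Corhaven, the Provincial Court of Seldale, the Sylstead Regional Court, the Provincial Court of Morrow — 4 in total.

4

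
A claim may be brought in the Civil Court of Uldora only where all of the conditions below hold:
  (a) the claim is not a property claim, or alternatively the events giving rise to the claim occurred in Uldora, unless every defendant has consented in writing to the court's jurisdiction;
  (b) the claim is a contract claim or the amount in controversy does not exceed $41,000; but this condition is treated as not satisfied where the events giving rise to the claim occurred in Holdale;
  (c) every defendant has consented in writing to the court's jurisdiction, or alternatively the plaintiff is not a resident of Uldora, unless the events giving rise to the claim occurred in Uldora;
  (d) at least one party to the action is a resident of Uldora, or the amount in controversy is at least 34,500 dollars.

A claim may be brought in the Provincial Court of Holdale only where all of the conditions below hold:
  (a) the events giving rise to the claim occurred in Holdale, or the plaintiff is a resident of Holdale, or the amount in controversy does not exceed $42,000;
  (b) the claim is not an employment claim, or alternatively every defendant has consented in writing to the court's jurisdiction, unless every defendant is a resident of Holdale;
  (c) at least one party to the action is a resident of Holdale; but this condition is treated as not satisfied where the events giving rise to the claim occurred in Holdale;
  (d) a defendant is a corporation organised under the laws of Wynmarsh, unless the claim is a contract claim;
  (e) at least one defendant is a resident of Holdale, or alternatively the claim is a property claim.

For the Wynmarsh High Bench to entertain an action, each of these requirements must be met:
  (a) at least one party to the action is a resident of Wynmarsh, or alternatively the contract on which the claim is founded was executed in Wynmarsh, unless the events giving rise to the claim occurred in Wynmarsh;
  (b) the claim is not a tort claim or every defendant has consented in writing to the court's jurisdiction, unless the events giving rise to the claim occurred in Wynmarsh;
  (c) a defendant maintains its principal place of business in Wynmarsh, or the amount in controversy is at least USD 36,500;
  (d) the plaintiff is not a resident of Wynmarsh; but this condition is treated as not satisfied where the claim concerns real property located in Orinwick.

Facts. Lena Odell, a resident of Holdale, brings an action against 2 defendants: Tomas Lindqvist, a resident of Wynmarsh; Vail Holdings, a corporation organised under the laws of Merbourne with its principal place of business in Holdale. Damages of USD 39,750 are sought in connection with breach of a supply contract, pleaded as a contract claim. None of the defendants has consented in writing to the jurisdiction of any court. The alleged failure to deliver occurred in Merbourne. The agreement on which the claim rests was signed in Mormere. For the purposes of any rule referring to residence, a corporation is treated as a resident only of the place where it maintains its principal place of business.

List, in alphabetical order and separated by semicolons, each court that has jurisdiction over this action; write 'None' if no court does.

the Civil Court of Uldora; the Provincial Court of Holdale; the Wynmarsh High Bench

The Civil Court of Uldora:
  (a) The claim is a contract claim, not a property claim, which satisfies one of the alternatives. Met.
  (b) The claim is a contract claim, so one alternative holds. And the carve-out is inapplicable — the operative events occurred in Merbourne, not Holdale. Condition met.
  (c) The plaintiff resides in Holdale, which is not Uldora, which satisfies one of the alternatives. Condition met.
  (d) The amount in controversy is USD 39,750, which meets the USD 34,500 floor, so this disjunct is met. Met.
  → Jurisdiction lies.
The Provincial Court of Holdale:
  (a) The plaintiff resides in Holdale, which satisfies one of the alternatives. Met.
  (b) The claim is a contract claim, not an employment claim — that alternative is enough. Met.
  (c) Lena Odell resides in Holdale. And the carve-out is inapplicable — the operative events occurred in Merbourne, not Holdale. Condition met.
  (d) The corporate defendant(s) are organised in Merbourne, not Wynmarsh. However, the claim is a contract claim, so the 'unless' proviso supplies this condition. Met.
  (e) Vail Holdings resides in Holdale, so one alternative holds. Satisfied.
  → Jurisdiction lies.
The Wynmarsh High Bench:
  (a) Tomas Lindqvist resides in Wynmarsh, so this disjunct is met. Condition met.
  (b) The claim is a contract claim, not a tort claim, so this disjunct is met. Satisfied.
  (c) The amount in controversy is $39,750, which meets the USD 36,500 floor, so one alternative holds. Condition met.
  (d) The plaintiff resides in Holdale, which is not Wynmarsh. And the carve-out is inapplicable — the claim does not concern real property. Condition met.
  → Every requirement is satisfied — jurisdiction.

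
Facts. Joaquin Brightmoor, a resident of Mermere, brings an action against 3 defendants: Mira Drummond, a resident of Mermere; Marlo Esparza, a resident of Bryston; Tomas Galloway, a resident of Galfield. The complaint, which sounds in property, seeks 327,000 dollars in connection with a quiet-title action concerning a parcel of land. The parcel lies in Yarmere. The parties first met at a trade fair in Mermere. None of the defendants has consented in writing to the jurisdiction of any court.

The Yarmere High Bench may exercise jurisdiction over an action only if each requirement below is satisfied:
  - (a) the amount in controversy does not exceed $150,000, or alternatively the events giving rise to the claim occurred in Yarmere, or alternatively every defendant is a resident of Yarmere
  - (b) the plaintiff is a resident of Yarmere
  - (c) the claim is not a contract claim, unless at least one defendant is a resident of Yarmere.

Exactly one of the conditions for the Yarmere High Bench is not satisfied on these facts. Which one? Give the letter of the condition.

(b)

The Yarmere High Bench:
  (a) The operative events occurred in Yarmere, so one alternative holds. Satisfied.
  (b) The plaintiff resides in Mermere, not Yarmere. Not met.
  (c) The claim is a property claim, not a contract claim. Satisfied.
Only condition (b) fails.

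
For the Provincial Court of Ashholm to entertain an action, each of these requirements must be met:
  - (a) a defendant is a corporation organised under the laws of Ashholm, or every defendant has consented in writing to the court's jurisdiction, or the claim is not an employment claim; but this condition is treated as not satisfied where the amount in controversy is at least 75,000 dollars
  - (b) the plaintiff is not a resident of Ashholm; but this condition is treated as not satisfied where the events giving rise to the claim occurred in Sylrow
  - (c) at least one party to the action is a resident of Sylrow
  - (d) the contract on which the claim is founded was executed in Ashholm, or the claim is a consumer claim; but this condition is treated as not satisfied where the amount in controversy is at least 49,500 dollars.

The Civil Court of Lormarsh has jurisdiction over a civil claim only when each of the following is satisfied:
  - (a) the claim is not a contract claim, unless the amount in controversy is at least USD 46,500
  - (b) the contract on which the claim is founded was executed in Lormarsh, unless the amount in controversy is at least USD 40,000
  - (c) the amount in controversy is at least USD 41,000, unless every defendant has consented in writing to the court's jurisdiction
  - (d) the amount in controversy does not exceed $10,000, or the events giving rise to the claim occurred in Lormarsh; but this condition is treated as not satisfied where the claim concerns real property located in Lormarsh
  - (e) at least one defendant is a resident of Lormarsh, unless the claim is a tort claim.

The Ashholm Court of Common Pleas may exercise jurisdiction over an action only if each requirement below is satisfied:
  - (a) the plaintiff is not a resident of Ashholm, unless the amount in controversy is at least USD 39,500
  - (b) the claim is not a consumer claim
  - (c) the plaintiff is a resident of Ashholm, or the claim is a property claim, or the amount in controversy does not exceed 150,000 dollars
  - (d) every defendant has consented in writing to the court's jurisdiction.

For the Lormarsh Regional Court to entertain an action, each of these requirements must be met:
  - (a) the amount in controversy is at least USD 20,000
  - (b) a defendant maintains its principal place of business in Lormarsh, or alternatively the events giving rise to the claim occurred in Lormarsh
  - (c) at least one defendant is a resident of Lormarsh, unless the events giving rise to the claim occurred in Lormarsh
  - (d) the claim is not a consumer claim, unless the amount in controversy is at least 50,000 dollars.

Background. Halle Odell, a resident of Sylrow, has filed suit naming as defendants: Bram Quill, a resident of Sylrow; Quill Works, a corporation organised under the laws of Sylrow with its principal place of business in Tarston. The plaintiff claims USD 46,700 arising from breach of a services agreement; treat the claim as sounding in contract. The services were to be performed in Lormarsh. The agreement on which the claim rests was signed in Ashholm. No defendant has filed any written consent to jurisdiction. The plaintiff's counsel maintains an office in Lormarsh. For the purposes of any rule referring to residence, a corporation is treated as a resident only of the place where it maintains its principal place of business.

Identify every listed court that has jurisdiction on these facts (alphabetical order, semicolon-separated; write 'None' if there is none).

The Provincial Court of Ashholm:
  (a) The claim is a contract claim, not an employment claim, so one alternative holds. The carve-out does not apply: the amount in controversy is USD 46,700, below the USD 75,000 floor. Satisfied.
  (b) The plaintiff resides in Sylrow, which is not Ashholm. The exception is not triggered, since the operative events occurred in Lormarsh, not Sylrow. Satisfied.
  (c) Halle Odell resides in Sylrow. Condition met.
  (d) The contract was executed in Ashholm, which satisfies one of the alternatives. The exception is not triggered, since the amount in controversy is USD 46,700, below the USD 49,500 floor. Met.
  → Every requirement is satisfied — jurisdiction.
The Civil Court of Lormarsh:
  (a) The claim is a contract claim. The proviso rescues it, though: the amount in controversy is 46,700 dollars, which meets the $46,500 floor. Condition met.
  (b) The contract was executed in Ashholm, not Lormarsh. However, the amount in controversy is USD 46,700, which meets the 40,000 dollars floor, so the 'unless' proviso supplies this condition. Satisfied.
  (c) The amount in controversy is 46,700 dollars, which meets the USD 41,000 floor. Met.
  (d) The operative events occurred in Lormarsh, so one alternative holds. The exception is not triggered, since the claim does not concern real property. Met.
  (e) No defendant resides in Lormarsh (they reside in Sylrow, Tarston). Nor does the 'unless' clause help: the claim is a contract claim, not a tort claim. Fails.
  → The court lacks jurisdiction.
The Ashholm Court of Common Pleas:
  (a) The plaintiff resides in Sylrow, which is not Ashholm. Met.
  (b) The claim is a contract claim, not a consumer claim. Condition met.
  (c) The amount in controversy is $46,700, within the 150,000 dollars ceiling — that alternative is enough. Met.
  (d) No such written consent has been filed. Fails.
  → At least one condition fails; no jurisdiction.
The Lormarsh Regional Court:
  (a) The amount in controversy is USD 46,700, which meets the USD 20,000 floor. Condition met.
  (b) The operative events occurred in Lormarsh — that alternative is enough. Met.
  (c) No defendant resides in Lormarsh (they reside in Sylrow, Tarston). But the operative events occurred in Lormarsh, and the 'unless' clause therefore excuses the requirement. Condition met.
  (d) The claim is a contract claim, not a consumer claim. Met.
  → The court has jurisdiction.

the Lormarsh Regional Court; the Provincial Court of Ashholm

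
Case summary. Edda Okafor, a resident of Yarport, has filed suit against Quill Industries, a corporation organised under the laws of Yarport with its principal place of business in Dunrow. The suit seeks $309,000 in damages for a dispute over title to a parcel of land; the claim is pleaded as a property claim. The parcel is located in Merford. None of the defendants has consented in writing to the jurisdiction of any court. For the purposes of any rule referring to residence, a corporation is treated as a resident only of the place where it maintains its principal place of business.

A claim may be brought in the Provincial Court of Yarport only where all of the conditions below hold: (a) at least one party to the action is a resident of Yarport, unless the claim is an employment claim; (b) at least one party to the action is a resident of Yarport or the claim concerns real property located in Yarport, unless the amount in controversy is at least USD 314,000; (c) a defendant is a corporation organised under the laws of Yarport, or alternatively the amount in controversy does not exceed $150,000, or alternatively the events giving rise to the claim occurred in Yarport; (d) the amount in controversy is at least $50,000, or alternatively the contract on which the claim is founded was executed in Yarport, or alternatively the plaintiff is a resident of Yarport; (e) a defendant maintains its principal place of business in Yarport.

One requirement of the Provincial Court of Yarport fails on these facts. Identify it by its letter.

The Provincial Court of Yarport:
  (a) Edda Okafor resides in Yarport. Met.
  (b) Edda Okafor resides in Yarport, which satisfies one of the alternatives. Satisfied.
  (c) Quill Industries is organised under the laws of Yarport, which satisfies one of the alternatives. Satisfied.
  (d) The amount in controversy is $309,000, which meets the $50,000 floor, so this disjunct is met. Satisfied.
  (e) The corporate defendant(s) have their principal place of business in Dunrow, not Yarport. Not met.
Only condition (e) fails.

(e)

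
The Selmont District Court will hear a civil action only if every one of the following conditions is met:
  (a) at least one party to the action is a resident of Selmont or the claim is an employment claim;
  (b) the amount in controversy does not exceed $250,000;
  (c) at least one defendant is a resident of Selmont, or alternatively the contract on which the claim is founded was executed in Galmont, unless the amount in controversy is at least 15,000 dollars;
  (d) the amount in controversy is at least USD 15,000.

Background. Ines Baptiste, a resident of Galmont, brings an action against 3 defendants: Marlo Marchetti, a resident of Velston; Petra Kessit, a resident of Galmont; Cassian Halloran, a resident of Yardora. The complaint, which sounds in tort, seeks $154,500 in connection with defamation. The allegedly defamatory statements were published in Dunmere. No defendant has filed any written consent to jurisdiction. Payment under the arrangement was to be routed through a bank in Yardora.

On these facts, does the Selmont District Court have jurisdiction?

No

The Selmont District Court:
  (a) No party resides in Selmont; the claim is a tort claim, not an employment claim — none of the alternatives is met. Not satisfied.
  (b) The amount in controversy is $154,500, within the USD 250,000 ceiling. Satisfied.
  (c) No defendant resides in Selmont (they reside in Velston, Galmont, Yardora); no contract (and hence no place of execution) is alleged — every alternative fails. However, the amount in controversy is $154,500, which meets the $15,000 floor, so the 'unless' proviso supplies this condition. Met.
  (d) The amount in controversy is $154,500, which meets the $15,000 floor. Satisfied.
  → At least one condition fails; no jurisdiction.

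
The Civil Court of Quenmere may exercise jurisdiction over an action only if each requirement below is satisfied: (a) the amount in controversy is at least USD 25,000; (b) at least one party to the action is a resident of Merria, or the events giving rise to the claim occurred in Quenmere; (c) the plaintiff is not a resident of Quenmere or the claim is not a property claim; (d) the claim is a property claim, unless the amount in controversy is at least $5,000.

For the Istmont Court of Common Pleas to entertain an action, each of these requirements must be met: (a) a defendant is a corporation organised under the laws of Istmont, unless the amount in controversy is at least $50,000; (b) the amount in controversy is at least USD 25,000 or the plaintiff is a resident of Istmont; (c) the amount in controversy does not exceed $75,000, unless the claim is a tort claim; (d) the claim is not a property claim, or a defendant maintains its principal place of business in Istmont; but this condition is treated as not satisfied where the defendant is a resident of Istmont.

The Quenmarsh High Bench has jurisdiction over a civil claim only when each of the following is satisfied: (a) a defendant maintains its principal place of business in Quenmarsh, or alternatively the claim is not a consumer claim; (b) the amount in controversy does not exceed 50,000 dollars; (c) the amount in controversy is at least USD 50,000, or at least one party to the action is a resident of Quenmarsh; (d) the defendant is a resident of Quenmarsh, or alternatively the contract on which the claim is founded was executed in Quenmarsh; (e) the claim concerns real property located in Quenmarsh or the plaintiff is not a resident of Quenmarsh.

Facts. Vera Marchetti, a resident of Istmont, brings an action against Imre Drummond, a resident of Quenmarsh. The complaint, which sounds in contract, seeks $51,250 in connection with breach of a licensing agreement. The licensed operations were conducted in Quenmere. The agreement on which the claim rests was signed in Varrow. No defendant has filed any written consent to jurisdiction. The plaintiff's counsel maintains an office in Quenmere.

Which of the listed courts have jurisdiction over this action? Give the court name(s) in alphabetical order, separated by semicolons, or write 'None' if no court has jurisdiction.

The Civil Court of Quenmere:
  (a) The amount in controversy is USD 51,250, which meets the 25,000 dollars floor. Met.
  (b) The operative events occurred in Quenmere, which satisfies one of the alternatives. Satisfied.
  (c) The plaintiff resides in Istmont, which is not Quenmere, so one alternative holds. Condition met.
  (d) The claim is a contract claim, not a property claim. The proviso rescues it, though: the amount in controversy is 51,250 dollars, which meets the 5,000 dollars floor. Met.
  → Jurisdiction lies.
The Istmont Court of Common Pleas:
  (a) No defendant is a corporation. However, the amount in controversy is $51,250, which meets the USD 50,000 floor, so the 'unless' proviso supplies this condition. Met.
  (b) The amount in controversy is $51,250, which meets the $25,000 floor, so one alternative holds. Satisfied.
  (c) The amount in controversy is 51,250 dollars, within the 75,000 dollars ceiling. Met.
  (d) The claim is a contract claim, not a property claim, so this disjunct is met. The carve-out does not apply: the defendant resides in Quenmarsh, not Istmont. Satisfied.
  → Every requirement is satisfied — jurisdiction.
The Quenmarsh High Bench:
  (a) The claim is a contract claim, not a consumer claim, which satisfies one of the alternatives. Condition met.
  (b) The amount in controversy is $51,250, above the USD 50,000 ceiling. Condition not met.
  (c) The amount in controversy is $51,250, which meets the USD 50,000 floor, which satisfies one of the alternatives. Satisfied.
  (d) The defendant resides in Quenmarsh, which satisfies one of the alternatives. Condition met.
  (e) The plaintiff resides in Istmont, which is not Quenmarsh, so one alternative holds. Condition met.
  → At least one condition fails; no jurisdiction.

the Civil Court of Quenmere; the Istmont Court of Common Pleas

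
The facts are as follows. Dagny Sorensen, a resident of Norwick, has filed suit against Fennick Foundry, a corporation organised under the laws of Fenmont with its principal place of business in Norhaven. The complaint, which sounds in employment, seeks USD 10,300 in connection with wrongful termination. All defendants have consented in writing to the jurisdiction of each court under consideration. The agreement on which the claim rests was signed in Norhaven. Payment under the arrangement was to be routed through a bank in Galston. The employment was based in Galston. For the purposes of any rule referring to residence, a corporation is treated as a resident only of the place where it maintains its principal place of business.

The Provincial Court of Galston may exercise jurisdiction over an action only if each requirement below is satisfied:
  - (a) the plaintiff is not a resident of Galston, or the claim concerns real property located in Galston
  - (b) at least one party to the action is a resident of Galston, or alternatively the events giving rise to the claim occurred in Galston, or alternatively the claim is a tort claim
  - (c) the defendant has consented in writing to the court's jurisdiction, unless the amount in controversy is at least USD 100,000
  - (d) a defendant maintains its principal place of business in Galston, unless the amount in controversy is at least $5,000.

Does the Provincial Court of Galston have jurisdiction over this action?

Yes

The Provincial Court of Galston:
  (a) The plaintiff resides in Norwick, which is not Galston, so one alternative holds. Satisfied.
  (b) The operative events occurred in Galston — that alternative is enough. Met.
  (c) Every defendant has filed written consent. Met.
  (d) The corporate defendant(s) have their principal place of business in Norhaven, not Galston. However, the amount in controversy is $10,300, which meets the $5,000 floor, so the 'unless' proviso supplies this condition. Condition met.
  → All conditions met; jurisdiction exists.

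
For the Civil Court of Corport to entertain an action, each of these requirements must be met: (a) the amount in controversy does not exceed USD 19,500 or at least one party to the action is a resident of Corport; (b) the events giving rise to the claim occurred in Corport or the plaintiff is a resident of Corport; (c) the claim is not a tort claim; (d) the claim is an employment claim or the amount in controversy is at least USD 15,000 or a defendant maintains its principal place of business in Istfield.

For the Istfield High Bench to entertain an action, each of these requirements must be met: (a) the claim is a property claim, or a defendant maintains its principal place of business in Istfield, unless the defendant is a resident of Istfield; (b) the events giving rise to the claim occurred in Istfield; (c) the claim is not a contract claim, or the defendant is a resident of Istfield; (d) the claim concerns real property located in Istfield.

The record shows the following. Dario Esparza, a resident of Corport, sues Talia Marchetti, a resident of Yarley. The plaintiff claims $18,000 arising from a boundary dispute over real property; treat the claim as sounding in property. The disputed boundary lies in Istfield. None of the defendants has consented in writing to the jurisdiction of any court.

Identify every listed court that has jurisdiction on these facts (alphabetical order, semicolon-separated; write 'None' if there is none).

the Civil Court of Corport; the Istfield High Bench

The Civil Court of Corport:
  (a) The amount in controversy is $18,000, within the 19,500 dollars ceiling, so one alternative holds. Met.
  (b) The plaintiff resides in Corport, which satisfies one of the alternatives. Met.
  (c) The claim is a property claim, not a tort claim. Satisfied.
  (d) The amount in controversy is USD 18,000, which meets the USD 15,000 floor, so one alternative holds. Met.
  → Jurisdiction lies.
The Istfield High Bench:
  (a) The claim is a property claim, which satisfies one of the alternatives. Satisfied.
  (b) The operative events occurred in Istfield. Satisfied.
  (c) The claim is a property claim, not a contract claim, which satisfies one of the alternatives. Met.
  (d) The property lies in Istfield. Condition met.
  → All conditions met; jurisdiction exists.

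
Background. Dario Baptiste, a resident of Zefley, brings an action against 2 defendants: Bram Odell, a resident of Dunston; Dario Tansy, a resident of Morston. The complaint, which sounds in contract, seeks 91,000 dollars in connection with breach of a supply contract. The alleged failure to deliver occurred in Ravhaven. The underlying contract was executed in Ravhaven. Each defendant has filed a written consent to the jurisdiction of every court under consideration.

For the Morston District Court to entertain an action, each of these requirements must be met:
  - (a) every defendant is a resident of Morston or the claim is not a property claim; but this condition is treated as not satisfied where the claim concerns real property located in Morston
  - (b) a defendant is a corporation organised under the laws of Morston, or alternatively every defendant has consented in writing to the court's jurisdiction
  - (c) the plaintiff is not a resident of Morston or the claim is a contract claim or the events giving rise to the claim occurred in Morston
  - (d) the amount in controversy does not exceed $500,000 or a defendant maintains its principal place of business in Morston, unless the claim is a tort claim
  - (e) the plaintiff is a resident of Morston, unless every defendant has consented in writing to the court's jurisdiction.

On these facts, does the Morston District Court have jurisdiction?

Yes

The Morston District Court:
  (a) The claim is a contract claim, not a property claim, so this disjunct is met. The exception is not triggered, since the claim does not concern real property. Condition met.
  (b) Every defendant has filed written consent, so one alternative holds. Condition met.
  (c) The plaintiff resides in Zefley, which is not Morston, so this disjunct is met. Satisfied.
  (d) The amount in controversy is USD 91,000, within the USD 500,000 ceiling, so one alternative holds. Condition met.
  (e) The plaintiff resides in Zefley, not Morston. However, every defendant has filed written consent, so the 'unless' proviso supplies this condition. Satisfied.
  → Jurisdiction lies.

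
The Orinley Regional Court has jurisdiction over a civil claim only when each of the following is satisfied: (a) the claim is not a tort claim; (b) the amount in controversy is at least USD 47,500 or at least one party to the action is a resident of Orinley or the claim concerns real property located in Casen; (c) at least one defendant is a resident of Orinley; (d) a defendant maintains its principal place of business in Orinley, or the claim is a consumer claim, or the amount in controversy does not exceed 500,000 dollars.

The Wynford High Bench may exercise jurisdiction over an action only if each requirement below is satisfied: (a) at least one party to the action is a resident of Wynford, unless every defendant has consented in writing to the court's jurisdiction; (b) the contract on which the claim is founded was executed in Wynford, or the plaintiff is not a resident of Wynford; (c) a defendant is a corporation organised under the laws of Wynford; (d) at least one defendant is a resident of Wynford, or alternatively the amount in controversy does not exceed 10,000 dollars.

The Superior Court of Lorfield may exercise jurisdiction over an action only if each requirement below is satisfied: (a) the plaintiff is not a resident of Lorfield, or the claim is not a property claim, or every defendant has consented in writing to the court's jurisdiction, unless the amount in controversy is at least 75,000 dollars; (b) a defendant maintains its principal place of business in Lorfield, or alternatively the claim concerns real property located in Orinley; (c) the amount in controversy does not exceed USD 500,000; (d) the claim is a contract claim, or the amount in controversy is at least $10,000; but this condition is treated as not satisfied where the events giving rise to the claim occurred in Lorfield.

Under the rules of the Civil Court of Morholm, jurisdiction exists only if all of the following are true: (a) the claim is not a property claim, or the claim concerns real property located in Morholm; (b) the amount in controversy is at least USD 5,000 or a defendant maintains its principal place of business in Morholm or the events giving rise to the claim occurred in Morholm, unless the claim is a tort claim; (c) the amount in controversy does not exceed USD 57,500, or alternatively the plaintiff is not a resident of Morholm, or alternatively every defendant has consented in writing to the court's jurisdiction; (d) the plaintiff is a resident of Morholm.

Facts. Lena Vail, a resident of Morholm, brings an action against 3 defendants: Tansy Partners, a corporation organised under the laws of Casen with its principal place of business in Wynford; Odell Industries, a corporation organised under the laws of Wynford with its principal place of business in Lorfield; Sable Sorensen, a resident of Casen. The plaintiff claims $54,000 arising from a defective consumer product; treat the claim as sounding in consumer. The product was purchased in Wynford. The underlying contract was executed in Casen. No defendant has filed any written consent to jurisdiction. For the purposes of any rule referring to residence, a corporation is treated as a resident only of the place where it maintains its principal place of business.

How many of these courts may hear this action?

The Orinley Regional Court:
  (a) The claim is a consumer claim, not a tort claim. Met.
  (b) The amount in controversy is USD 54,000, which meets the 47,500 dollars floor, so one alternative holds. Satisfied.
  (c) No defendant resides in Orinley (they reside in Wynford, Lorfield, Casen). Fails.
  (d) The claim is a consumer claim, which satisfies one of the alternatives. Condition met.
  → Not every requirement is met — no jurisdiction.
The Wynford High Bench:
  (a) Tansy Partners resides in Wynford. Satisfied.
  (b) The plaintiff resides in Morholm, which is not Wynford, so this disjunct is met. Satisfied.
  (c) Odell Industries is organised under the laws of Wynford. Met.
  (d) Tansy Partners resides in Wynford, so one alternative holds. Satisfied.
  → Every requirement is satisfied — jurisdiction.
The Superior Court of Lorfield:
  (a) The plaintiff resides in Morholm, which is not Lorfield — that alternative is enough. Met.
  (b) Odell Industries has its principal place of business in Lorfield, so one alternative holds. Satisfied.
  (c) The amount in controversy is $54,000, within the USD 500,000 ceiling. Condition met.
  (d) The amount in controversy is $54,000, which meets the USD 10,000 floor, which satisfies one of the alternatives. The exception is not triggered, since the operative events occurred in Wynford, not Lorfield. Condition met.
  → Every requirement is satisfied — jurisdiction.
The Civil Court of Morholm:
  (a) The claim is a consumer claim, not a property claim, so one alternative holds. Met.
  (b) The amount in controversy is 54,000 dollars, which meets the $5,000 floor — that alternative is enough. Condition met.
  (c) The amount in controversy is USD 54,000, within the $57,500 ceiling, so one alternative holds. Met.
  (d) The plaintiff resides in Morholm. Met.
  → Every requirement is satisfied — jurisdiction.
Courts with jurisdiction: the Wynford High Bench, the Superior Court of Lorfield, the Civil Court of Morholm — 3 in total.

3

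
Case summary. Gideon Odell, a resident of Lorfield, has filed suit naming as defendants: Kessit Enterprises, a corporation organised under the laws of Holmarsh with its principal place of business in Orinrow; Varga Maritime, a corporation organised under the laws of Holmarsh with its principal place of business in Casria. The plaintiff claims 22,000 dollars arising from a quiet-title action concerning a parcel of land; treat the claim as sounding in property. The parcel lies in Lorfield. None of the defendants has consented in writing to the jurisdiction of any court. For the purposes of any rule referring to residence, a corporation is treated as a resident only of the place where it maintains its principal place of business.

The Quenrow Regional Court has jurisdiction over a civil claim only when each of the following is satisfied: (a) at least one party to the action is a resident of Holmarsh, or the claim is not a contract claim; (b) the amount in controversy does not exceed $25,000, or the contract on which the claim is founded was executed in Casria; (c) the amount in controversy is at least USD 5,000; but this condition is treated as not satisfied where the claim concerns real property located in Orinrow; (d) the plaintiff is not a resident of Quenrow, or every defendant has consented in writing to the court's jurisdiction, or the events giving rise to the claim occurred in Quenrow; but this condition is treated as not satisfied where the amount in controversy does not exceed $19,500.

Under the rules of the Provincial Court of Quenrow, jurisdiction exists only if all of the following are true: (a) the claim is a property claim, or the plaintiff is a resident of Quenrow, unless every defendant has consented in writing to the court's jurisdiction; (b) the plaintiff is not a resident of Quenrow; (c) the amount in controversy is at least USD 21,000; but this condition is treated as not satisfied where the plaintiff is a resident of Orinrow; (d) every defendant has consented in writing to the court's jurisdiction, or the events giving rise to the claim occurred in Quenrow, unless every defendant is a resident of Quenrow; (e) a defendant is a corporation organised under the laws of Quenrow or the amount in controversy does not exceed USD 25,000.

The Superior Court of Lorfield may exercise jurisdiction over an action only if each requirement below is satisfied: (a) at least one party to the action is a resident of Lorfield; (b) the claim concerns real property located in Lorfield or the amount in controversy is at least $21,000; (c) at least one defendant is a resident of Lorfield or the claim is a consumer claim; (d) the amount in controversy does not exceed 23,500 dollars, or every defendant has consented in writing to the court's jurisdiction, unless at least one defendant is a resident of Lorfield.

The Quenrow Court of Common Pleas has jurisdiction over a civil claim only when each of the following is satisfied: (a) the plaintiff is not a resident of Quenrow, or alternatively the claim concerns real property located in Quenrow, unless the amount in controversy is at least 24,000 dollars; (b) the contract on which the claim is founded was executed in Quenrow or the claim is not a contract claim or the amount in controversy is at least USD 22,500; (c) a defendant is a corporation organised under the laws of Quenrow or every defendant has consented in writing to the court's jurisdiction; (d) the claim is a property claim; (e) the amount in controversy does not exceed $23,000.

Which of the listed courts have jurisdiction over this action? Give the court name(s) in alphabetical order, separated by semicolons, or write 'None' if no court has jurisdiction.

The Quenrow Regional Court:
  (a) The claim is a property claim, not a contract claim, so this disjunct is met. Satisfied.
  (b) The amount in controversy is $22,000, within the 25,000 dollars ceiling, which satisfies one of the alternatives. Satisfied.
  (c) The amount in controversy is USD 22,000, which meets the $5,000 floor. And the carve-out is inapplicable — the property lies in Lorfield, not Orinrow. Met.
  (d) The plaintiff resides in Lorfield, which is not Quenrow — that alternative is enough. The carve-out does not apply: the amount in controversy is 22,000 dollars, above the $19,500 ceiling. Condition met.
  → Jurisdiction lies.
The Provincial Court of Quenrow:
  (a) The claim is a property claim, which satisfies one of the alternatives. Satisfied.
  (b) The plaintiff resides in Lorfield, which is not Quenrow. Met.
  (c) The amount in controversy is $22,000, which meets the $21,000 floor. The carve-out does not apply: the plaintiff resides in Lorfield, not Orinrow. Met.
  (d) No such written consent has been filed; the operative events occurred in Lorfield, not Quenrow — every alternative fails. Nor does the 'unless' clause help: the defendants reside as follows — Kessit Enterprises in Orinrow, Varga Maritime in Casria — not all in Quenrow. Not satisfied.
  (e) The amount in controversy is 22,000 dollars, within the 25,000 dollars ceiling, so one alternative holds. Met.
  → The court lacks jurisdiction.
The Superior Court of Lorfield:
  (a) Gideon Odell resides in Lorfield. Condition met.
  (b) The property lies in Lorfield, so this disjunct is met. Met.
  (c) No defendant resides in Lorfield (they reside in Orinrow, Casria); the claim is a property claim, not a consumer claim — no alternative holds. Condition not met.
  (d) The amount in controversy is 22,000 dollars, within the 23,500 dollars ceiling, so this disjunct is met. Condition met.
  → The court lacks jurisdiction.
The Quenrow Court of Common Pleas:
  (a) The plaintiff resides in Lorfield, which is not Quenrow, which satisfies one of the alternatives. Condition met.
  (b) The claim is a property claim, not a contract claim, so one alternative holds. Met.
  (c) The corporate defendant(s) are organised in Holmarsh, not Quenrow; no such written consent has been filed — no alternative holds. Condition not met.
  (d) The claim is a property claim. Condition met.
  (e) The amount in controversy is 22,000 dollars, within the USD 23,000 ceiling. Condition met.
  → No jurisdiction.

the Quenrow Regional Court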